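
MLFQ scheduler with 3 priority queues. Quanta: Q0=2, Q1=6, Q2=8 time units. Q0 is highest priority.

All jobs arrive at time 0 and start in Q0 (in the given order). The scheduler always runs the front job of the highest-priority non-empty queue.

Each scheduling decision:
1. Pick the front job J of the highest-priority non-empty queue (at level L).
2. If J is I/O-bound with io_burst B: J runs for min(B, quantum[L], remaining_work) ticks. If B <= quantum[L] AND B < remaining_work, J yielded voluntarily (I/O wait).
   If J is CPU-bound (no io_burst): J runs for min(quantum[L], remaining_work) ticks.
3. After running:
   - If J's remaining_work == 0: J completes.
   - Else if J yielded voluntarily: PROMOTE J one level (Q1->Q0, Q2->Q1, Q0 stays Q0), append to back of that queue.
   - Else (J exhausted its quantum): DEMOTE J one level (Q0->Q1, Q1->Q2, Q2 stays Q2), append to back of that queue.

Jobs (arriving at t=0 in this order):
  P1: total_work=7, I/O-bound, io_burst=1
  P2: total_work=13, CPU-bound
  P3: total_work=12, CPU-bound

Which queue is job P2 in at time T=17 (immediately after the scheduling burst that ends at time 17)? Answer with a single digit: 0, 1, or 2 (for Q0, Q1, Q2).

Answer: 2

Derivation:
t=0-1: P1@Q0 runs 1, rem=6, I/O yield, promote→Q0. Q0=[P2,P3,P1] Q1=[] Q2=[]
t=1-3: P2@Q0 runs 2, rem=11, quantum used, demote→Q1. Q0=[P3,P1] Q1=[P2] Q2=[]
t=3-5: P3@Q0 runs 2, rem=10, quantum used, demote→Q1. Q0=[P1] Q1=[P2,P3] Q2=[]
t=5-6: P1@Q0 runs 1, rem=5, I/O yield, promote→Q0. Q0=[P1] Q1=[P2,P3] Q2=[]
t=6-7: P1@Q0 runs 1, rem=4, I/O yield, promote→Q0. Q0=[P1] Q1=[P2,P3] Q2=[]
t=7-8: P1@Q0 runs 1, rem=3, I/O yield, promote→Q0. Q0=[P1] Q1=[P2,P3] Q2=[]
t=8-9: P1@Q0 runs 1, rem=2, I/O yield, promote→Q0. Q0=[P1] Q1=[P2,P3] Q2=[]
t=9-10: P1@Q0 runs 1, rem=1, I/O yield, promote→Q0. Q0=[P1] Q1=[P2,P3] Q2=[]
t=10-11: P1@Q0 runs 1, rem=0, completes. Q0=[] Q1=[P2,P3] Q2=[]
t=11-17: P2@Q1 runs 6, rem=5, quantum used, demote→Q2. Q0=[] Q1=[P3] Q2=[P2]
t=17-23: P3@Q1 runs 6, rem=4, quantum used, demote→Q2. Q0=[] Q1=[] Q2=[P2,P3]
t=23-28: P2@Q2 runs 5, rem=0, completes. Q0=[] Q1=[] Q2=[P3]
t=28-32: P3@Q2 runs 4, rem=0, completes. Q0=[] Q1=[] Q2=[]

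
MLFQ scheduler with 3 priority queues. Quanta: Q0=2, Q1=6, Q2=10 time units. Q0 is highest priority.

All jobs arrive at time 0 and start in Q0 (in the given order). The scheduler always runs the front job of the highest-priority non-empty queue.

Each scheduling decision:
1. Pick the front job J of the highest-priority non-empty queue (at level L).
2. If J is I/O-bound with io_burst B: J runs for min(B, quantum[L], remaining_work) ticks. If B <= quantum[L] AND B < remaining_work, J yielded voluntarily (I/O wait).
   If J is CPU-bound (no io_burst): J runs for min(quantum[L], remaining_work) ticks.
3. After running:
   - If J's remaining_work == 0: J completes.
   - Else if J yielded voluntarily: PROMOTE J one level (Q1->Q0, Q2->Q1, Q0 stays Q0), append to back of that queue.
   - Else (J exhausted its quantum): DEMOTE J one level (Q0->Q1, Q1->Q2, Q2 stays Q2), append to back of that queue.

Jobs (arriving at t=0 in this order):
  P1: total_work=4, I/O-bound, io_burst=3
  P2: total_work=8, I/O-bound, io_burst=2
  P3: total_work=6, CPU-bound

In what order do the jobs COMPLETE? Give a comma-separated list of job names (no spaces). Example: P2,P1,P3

t=0-2: P1@Q0 runs 2, rem=2, quantum used, demote→Q1. Q0=[P2,P3] Q1=[P1] Q2=[]
t=2-4: P2@Q0 runs 2, rem=6, I/O yield, promote→Q0. Q0=[P3,P2] Q1=[P1] Q2=[]
t=4-6: P3@Q0 runs 2, rem=4, quantum used, demote→Q1. Q0=[P2] Q1=[P1,P3] Q2=[]
t=6-8: P2@Q0 runs 2, rem=4, I/O yield, promote→Q0. Q0=[P2] Q1=[P1,P3] Q2=[]
t=8-10: P2@Q0 runs 2, rem=2, I/O yield, promote→Q0. Q0=[P2] Q1=[P1,P3] Q2=[]
t=10-12: P2@Q0 runs 2, rem=0, completes. Q0=[] Q1=[P1,P3] Q2=[]
t=12-14: P1@Q1 runs 2, rem=0, completes. Q0=[] Q1=[P3] Q2=[]
t=14-18: P3@Q1 runs 4, rem=0, completes. Q0=[] Q1=[] Q2=[]

Answer: P2,P1,P3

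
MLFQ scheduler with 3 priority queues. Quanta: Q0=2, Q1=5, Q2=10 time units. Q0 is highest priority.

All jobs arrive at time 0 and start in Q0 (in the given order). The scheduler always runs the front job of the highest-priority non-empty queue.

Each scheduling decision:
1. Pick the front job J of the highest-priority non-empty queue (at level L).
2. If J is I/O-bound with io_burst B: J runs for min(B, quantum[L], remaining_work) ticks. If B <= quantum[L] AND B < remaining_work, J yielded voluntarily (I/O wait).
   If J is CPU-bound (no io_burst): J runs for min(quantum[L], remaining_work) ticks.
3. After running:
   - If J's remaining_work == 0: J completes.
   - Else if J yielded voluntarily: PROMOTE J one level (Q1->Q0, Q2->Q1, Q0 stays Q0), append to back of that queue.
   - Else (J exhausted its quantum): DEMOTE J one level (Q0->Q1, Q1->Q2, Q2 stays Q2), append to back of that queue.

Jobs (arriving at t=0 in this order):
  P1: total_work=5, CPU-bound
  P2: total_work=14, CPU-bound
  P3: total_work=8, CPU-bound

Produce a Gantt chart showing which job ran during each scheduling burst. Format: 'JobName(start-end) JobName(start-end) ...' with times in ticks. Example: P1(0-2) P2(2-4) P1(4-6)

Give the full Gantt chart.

Answer: P1(0-2) P2(2-4) P3(4-6) P1(6-9) P2(9-14) P3(14-19) P2(19-26) P3(26-27)

Derivation:
t=0-2: P1@Q0 runs 2, rem=3, quantum used, demote→Q1. Q0=[P2,P3] Q1=[P1] Q2=[]
t=2-4: P2@Q0 runs 2, rem=12, quantum used, demote→Q1. Q0=[P3] Q1=[P1,P2] Q2=[]
t=4-6: P3@Q0 runs 2, rem=6, quantum used, demote→Q1. Q0=[] Q1=[P1,P2,P3] Q2=[]
t=6-9: P1@Q1 runs 3, rem=0, completes. Q0=[] Q1=[P2,P3] Q2=[]
t=9-14: P2@Q1 runs 5, rem=7, quantum used, demote→Q2. Q0=[] Q1=[P3] Q2=[P2]
t=14-19: P3@Q1 runs 5, rem=1, quantum used, demote→Q2. Q0=[] Q1=[] Q2=[P2,P3]
t=19-26: P2@Q2 runs 7, rem=0, completes. Q0=[] Q1=[] Q2=[P3]
t=26-27: P3@Q2 runs 1, rem=0, completes. Q0=[] Q1=[] Q2=[]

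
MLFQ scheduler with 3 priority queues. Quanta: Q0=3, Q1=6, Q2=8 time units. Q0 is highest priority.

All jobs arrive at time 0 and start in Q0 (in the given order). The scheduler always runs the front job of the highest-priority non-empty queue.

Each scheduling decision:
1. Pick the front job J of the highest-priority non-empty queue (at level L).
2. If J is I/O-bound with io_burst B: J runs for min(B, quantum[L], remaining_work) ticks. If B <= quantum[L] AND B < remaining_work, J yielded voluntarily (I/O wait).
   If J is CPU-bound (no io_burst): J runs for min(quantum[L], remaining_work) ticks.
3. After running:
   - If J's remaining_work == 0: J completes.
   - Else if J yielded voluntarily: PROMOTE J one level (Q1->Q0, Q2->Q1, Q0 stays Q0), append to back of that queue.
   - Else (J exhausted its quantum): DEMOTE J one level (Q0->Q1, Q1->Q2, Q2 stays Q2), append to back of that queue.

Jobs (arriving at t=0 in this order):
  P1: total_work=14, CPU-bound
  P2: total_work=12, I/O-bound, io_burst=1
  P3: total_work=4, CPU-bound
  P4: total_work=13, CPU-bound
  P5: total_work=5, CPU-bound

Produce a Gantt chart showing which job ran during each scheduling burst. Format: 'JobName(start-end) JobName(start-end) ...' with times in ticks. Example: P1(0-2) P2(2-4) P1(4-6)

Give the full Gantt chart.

t=0-3: P1@Q0 runs 3, rem=11, quantum used, demote→Q1. Q0=[P2,P3,P4,P5] Q1=[P1] Q2=[]
t=3-4: P2@Q0 runs 1, rem=11, I/O yield, promote→Q0. Q0=[P3,P4,P5,P2] Q1=[P1] Q2=[]
t=4-7: P3@Q0 runs 3, rem=1, quantum used, demote→Q1. Q0=[P4,P5,P2] Q1=[P1,P3] Q2=[]
t=7-10: P4@Q0 runs 3, rem=10, quantum used, demote→Q1. Q0=[P5,P2] Q1=[P1,P3,P4] Q2=[]
t=10-13: P5@Q0 runs 3, rem=2, quantum used, demote→Q1. Q0=[P2] Q1=[P1,P3,P4,P5] Q2=[]
t=13-14: P2@Q0 runs 1, rem=10, I/O yield, promote→Q0. Q0=[P2] Q1=[P1,P3,P4,P5] Q2=[]
t=14-15: P2@Q0 runs 1, rem=9, I/O yield, promote→Q0. Q0=[P2] Q1=[P1,P3,P4,P5] Q2=[]
t=15-16: P2@Q0 runs 1, rem=8, I/O yield, promote→Q0. Q0=[P2] Q1=[P1,P3,P4,P5] Q2=[]
t=16-17: P2@Q0 runs 1, rem=7, I/O yield, promote→Q0. Q0=[P2] Q1=[P1,P3,P4,P5] Q2=[]
t=17-18: P2@Q0 runs 1, rem=6, I/O yield, promote→Q0. Q0=[P2] Q1=[P1,P3,P4,P5] Q2=[]
t=18-19: P2@Q0 runs 1, rem=5, I/O yield, promote→Q0. Q0=[P2] Q1=[P1,P3,P4,P5] Q2=[]
t=19-20: P2@Q0 runs 1, rem=4, I/O yield, promote→Q0. Q0=[P2] Q1=[P1,P3,P4,P5] Q2=[]
t=20-21: P2@Q0 runs 1, rem=3, I/O yield, promote→Q0. Q0=[P2] Q1=[P1,P3,P4,P5] Q2=[]
t=21-22: P2@Q0 runs 1, rem=2, I/O yield, promote→Q0. Q0=[P2] Q1=[P1,P3,P4,P5] Q2=[]
t=22-23: P2@Q0 runs 1, rem=1, I/O yield, promote→Q0. Q0=[P2] Q1=[P1,P3,P4,P5] Q2=[]
t=23-24: P2@Q0 runs 1, rem=0, completes. Q0=[] Q1=[P1,P3,P4,P5] Q2=[]
t=24-30: P1@Q1 runs 6, rem=5, quantum used, demote→Q2. Q0=[] Q1=[P3,P4,P5] Q2=[P1]
t=30-31: P3@Q1 runs 1, rem=0, completes. Q0=[] Q1=[P4,P5] Q2=[P1]
t=31-37: P4@Q1 runs 6, rem=4, quantum used, demote→Q2. Q0=[] Q1=[P5] Q2=[P1,P4]
t=37-39: P5@Q1 runs 2, rem=0, completes. Q0=[] Q1=[] Q2=[P1,P4]
t=39-44: P1@Q2 runs 5, rem=0, completes. Q0=[] Q1=[] Q2=[P4]
t=44-48: P4@Q2 runs 4, rem=0, completes. Q0=[] Q1=[] Q2=[]

Answer: P1(0-3) P2(3-4) P3(4-7) P4(7-10) P5(10-13) P2(13-14) P2(14-15) P2(15-16) P2(16-17) P2(17-18) P2(18-19) P2(19-20) P2(20-21) P2(21-22) P2(22-23) P2(23-24) P1(24-30) P3(30-31) P4(31-37) P5(37-39) P1(39-44) P4(44-48)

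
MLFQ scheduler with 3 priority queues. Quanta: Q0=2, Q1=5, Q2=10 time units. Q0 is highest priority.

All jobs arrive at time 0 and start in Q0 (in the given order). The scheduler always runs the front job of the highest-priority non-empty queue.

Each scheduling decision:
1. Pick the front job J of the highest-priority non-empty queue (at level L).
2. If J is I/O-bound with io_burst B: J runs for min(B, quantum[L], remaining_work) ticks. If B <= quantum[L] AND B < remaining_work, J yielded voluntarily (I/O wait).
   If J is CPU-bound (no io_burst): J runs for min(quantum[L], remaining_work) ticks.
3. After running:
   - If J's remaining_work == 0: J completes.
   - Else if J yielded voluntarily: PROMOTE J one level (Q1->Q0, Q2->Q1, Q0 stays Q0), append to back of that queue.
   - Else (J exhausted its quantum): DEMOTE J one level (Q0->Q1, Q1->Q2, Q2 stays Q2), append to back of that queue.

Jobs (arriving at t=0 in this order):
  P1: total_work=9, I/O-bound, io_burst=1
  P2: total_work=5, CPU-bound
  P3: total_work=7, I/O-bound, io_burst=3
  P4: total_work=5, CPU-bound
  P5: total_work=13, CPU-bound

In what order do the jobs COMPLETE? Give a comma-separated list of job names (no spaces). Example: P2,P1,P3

t=0-1: P1@Q0 runs 1, rem=8, I/O yield, promote→Q0. Q0=[P2,P3,P4,P5,P1] Q1=[] Q2=[]
t=1-3: P2@Q0 runs 2, rem=3, quantum used, demote→Q1. Q0=[P3,P4,P5,P1] Q1=[P2] Q2=[]
t=3-5: P3@Q0 runs 2, rem=5, quantum used, demote→Q1. Q0=[P4,P5,P1] Q1=[P2,P3] Q2=[]
t=5-7: P4@Q0 runs 2, rem=3, quantum used, demote→Q1. Q0=[P5,P1] Q1=[P2,P3,P4] Q2=[]
t=7-9: P5@Q0 runs 2, rem=11, quantum used, demote→Q1. Q0=[P1] Q1=[P2,P3,P4,P5] Q2=[]
t=9-10: P1@Q0 runs 1, rem=7, I/O yield, promote→Q0. Q0=[P1] Q1=[P2,P3,P4,P5] Q2=[]
t=10-11: P1@Q0 runs 1, rem=6, I/O yield, promote→Q0. Q0=[P1] Q1=[P2,P3,P4,P5] Q2=[]
t=11-12: P1@Q0 runs 1, rem=5, I/O yield, promote→Q0. Q0=[P1] Q1=[P2,P3,P4,P5] Q2=[]
t=12-13: P1@Q0 runs 1, rem=4, I/O yield, promote→Q0. Q0=[P1] Q1=[P2,P3,P4,P5] Q2=[]
t=13-14: P1@Q0 runs 1, rem=3, I/O yield, promote→Q0. Q0=[P1] Q1=[P2,P3,P4,P5] Q2=[]
t=14-15: P1@Q0 runs 1, rem=2, I/O yield, promote→Q0. Q0=[P1] Q1=[P2,P3,P4,P5] Q2=[]
t=15-16: P1@Q0 runs 1, rem=1, I/O yield, promote→Q0. Q0=[P1] Q1=[P2,P3,P4,P5] Q2=[]
t=16-17: P1@Q0 runs 1, rem=0, completes. Q0=[] Q1=[P2,P3,P4,P5] Q2=[]
t=17-20: P2@Q1 runs 3, rem=0, completes. Q0=[] Q1=[P3,P4,P5] Q2=[]
t=20-23: P3@Q1 runs 3, rem=2, I/O yield, promote→Q0. Q0=[P3] Q1=[P4,P5] Q2=[]
t=23-25: P3@Q0 runs 2, rem=0, completes. Q0=[] Q1=[P4,P5] Q2=[]
t=25-28: P4@Q1 runs 3, rem=0, completes. Q0=[] Q1=[P5] Q2=[]
t=28-33: P5@Q1 runs 5, rem=6, quantum used, demote→Q2. Q0=[] Q1=[] Q2=[P5]
t=33-39: P5@Q2 runs 6, rem=0, completes. Q0=[] Q1=[] Q2=[]

Answer: P1,P2,P3,P4,P5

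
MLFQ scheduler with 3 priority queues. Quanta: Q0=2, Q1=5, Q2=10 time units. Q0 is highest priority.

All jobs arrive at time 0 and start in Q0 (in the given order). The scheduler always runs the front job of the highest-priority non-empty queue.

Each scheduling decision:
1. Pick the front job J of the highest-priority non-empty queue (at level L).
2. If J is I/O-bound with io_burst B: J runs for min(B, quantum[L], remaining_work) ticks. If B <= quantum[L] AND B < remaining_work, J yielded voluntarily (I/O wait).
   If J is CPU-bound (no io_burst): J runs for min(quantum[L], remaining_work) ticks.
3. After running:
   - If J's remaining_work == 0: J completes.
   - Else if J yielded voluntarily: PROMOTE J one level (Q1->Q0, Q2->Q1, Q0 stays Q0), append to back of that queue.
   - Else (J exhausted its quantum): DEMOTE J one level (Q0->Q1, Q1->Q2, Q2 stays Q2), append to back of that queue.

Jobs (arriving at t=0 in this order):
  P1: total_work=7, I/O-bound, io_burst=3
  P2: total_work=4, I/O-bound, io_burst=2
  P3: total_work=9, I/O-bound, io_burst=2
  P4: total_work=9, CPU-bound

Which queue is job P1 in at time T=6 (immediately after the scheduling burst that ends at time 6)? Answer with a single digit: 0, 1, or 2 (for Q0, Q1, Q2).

t=0-2: P1@Q0 runs 2, rem=5, quantum used, demote→Q1. Q0=[P2,P3,P4] Q1=[P1] Q2=[]
t=2-4: P2@Q0 runs 2, rem=2, I/O yield, promote→Q0. Q0=[P3,P4,P2] Q1=[P1] Q2=[]
t=4-6: P3@Q0 runs 2, rem=7, I/O yield, promote→Q0. Q0=[P4,P2,P3] Q1=[P1] Q2=[]
t=6-8: P4@Q0 runs 2, rem=7, quantum used, demote→Q1. Q0=[P2,P3] Q1=[P1,P4] Q2=[]
t=8-10: P2@Q0 runs 2, rem=0, completes. Q0=[P3] Q1=[P1,P4] Q2=[]
t=10-12: P3@Q0 runs 2, rem=5, I/O yield, promote→Q0. Q0=[P3] Q1=[P1,P4] Q2=[]
t=12-14: P3@Q0 runs 2, rem=3, I/O yield, promote→Q0. Q0=[P3] Q1=[P1,P4] Q2=[]
t=14-16: P3@Q0 runs 2, rem=1, I/O yield, promote→Q0. Q0=[P3] Q1=[P1,P4] Q2=[]
t=16-17: P3@Q0 runs 1, rem=0, completes. Q0=[] Q1=[P1,P4] Q2=[]
t=17-20: P1@Q1 runs 3, rem=2, I/O yield, promote→Q0. Q0=[P1] Q1=[P4] Q2=[]
t=20-22: P1@Q0 runs 2, rem=0, completes. Q0=[] Q1=[P4] Q2=[]
t=22-27: P4@Q1 runs 5, rem=2, quantum used, demote→Q2. Q0=[] Q1=[] Q2=[P4]
t=27-29: P4@Q2 runs 2, rem=0, completes. Q0=[] Q1=[] Q2=[]

Answer: 1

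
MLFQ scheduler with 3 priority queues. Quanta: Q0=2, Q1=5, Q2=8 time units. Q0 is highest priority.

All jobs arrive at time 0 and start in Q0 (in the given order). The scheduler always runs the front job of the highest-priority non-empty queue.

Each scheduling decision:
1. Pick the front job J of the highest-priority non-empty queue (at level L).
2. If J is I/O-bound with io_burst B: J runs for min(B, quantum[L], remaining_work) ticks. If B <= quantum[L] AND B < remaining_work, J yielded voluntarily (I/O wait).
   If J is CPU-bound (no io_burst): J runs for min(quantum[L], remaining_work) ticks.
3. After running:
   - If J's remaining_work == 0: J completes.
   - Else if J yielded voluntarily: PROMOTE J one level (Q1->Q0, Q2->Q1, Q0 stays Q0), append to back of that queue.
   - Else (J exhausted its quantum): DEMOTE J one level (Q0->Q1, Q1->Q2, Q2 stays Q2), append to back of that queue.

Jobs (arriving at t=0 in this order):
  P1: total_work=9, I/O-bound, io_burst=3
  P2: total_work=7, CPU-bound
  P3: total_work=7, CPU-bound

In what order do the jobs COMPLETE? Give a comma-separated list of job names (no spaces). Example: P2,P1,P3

Answer: P2,P3,P1

Derivation:
t=0-2: P1@Q0 runs 2, rem=7, quantum used, demote→Q1. Q0=[P2,P3] Q1=[P1] Q2=[]
t=2-4: P2@Q0 runs 2, rem=5, quantum used, demote→Q1. Q0=[P3] Q1=[P1,P2] Q2=[]
t=4-6: P3@Q0 runs 2, rem=5, quantum used, demote→Q1. Q0=[] Q1=[P1,P2,P3] Q2=[]
t=6-9: P1@Q1 runs 3, rem=4, I/O yield, promote→Q0. Q0=[P1] Q1=[P2,P3] Q2=[]
t=9-11: P1@Q0 runs 2, rem=2, quantum used, demote→Q1. Q0=[] Q1=[P2,P3,P1] Q2=[]
t=11-16: P2@Q1 runs 5, rem=0, completes. Q0=[] Q1=[P3,P1] Q2=[]
t=16-21: P3@Q1 runs 5, rem=0, completes. Q0=[] Q1=[P1] Q2=[]
t=21-23: P1@Q1 runs 2, rem=0, completes. Q0=[] Q1=[] Q2=[]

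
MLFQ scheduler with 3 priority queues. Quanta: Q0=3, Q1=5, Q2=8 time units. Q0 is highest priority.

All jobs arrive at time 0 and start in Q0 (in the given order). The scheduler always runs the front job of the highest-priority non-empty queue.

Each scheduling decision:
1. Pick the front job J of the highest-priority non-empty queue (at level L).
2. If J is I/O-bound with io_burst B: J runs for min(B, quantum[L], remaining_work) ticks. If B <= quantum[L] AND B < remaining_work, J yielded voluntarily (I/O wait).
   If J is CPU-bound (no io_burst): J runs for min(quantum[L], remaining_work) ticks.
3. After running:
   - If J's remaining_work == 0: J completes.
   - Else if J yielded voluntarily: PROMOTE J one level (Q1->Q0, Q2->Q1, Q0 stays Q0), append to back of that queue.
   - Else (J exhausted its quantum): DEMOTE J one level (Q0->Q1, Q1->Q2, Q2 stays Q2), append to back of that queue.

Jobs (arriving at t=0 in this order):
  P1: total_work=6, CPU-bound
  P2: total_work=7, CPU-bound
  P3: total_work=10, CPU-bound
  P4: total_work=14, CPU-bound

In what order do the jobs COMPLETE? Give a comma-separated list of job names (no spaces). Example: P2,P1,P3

Answer: P1,P2,P3,P4

Derivation:
t=0-3: P1@Q0 runs 3, rem=3, quantum used, demote→Q1. Q0=[P2,P3,P4] Q1=[P1] Q2=[]
t=3-6: P2@Q0 runs 3, rem=4, quantum used, demote→Q1. Q0=[P3,P4] Q1=[P1,P2] Q2=[]
t=6-9: P3@Q0 runs 3, rem=7, quantum used, demote→Q1. Q0=[P4] Q1=[P1,P2,P3] Q2=[]
t=9-12: P4@Q0 runs 3, rem=11, quantum used, demote→Q1. Q0=[] Q1=[P1,P2,P3,P4] Q2=[]
t=12-15: P1@Q1 runs 3, rem=0, completes. Q0=[] Q1=[P2,P3,P4] Q2=[]
t=15-19: P2@Q1 runs 4, rem=0, completes. Q0=[] Q1=[P3,P4] Q2=[]
t=19-24: P3@Q1 runs 5, rem=2, quantum used, demote→Q2. Q0=[] Q1=[P4] Q2=[P3]
t=24-29: P4@Q1 runs 5, rem=6, quantum used, demote→Q2. Q0=[] Q1=[] Q2=[P3,P4]
t=29-31: P3@Q2 runs 2, rem=0, completes. Q0=[] Q1=[] Q2=[P4]
t=31-37: P4@Q2 runs 6, rem=0, completes. Q0=[] Q1=[] Q2=[]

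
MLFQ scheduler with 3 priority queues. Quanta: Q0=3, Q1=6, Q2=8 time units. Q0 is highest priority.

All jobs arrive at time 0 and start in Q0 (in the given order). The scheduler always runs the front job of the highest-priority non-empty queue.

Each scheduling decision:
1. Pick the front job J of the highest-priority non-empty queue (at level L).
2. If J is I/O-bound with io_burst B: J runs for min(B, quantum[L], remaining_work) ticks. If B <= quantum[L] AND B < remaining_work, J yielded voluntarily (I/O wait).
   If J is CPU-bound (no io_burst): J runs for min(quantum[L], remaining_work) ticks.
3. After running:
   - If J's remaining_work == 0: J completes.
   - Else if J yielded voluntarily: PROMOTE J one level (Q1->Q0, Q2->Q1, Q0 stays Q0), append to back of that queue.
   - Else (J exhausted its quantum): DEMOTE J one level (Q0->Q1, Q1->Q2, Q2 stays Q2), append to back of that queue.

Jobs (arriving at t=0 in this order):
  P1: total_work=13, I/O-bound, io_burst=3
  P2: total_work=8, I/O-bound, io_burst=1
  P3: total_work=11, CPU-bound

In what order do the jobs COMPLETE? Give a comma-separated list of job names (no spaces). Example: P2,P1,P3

Answer: P1,P2,P3

Derivation:
t=0-3: P1@Q0 runs 3, rem=10, I/O yield, promote→Q0. Q0=[P2,P3,P1] Q1=[] Q2=[]
t=3-4: P2@Q0 runs 1, rem=7, I/O yield, promote→Q0. Q0=[P3,P1,P2] Q1=[] Q2=[]
t=4-7: P3@Q0 runs 3, rem=8, quantum used, demote→Q1. Q0=[P1,P2] Q1=[P3] Q2=[]
t=7-10: P1@Q0 runs 3, rem=7, I/O yield, promote→Q0. Q0=[P2,P1] Q1=[P3] Q2=[]
t=10-11: P2@Q0 runs 1, rem=6, I/O yield, promote→Q0. Q0=[P1,P2] Q1=[P3] Q2=[]
t=11-14: P1@Q0 runs 3, rem=4, I/O yield, promote→Q0. Q0=[P2,P1] Q1=[P3] Q2=[]
t=14-15: P2@Q0 runs 1, rem=5, I/O yield, promote→Q0. Q0=[P1,P2] Q1=[P3] Q2=[]
t=15-18: P1@Q0 runs 3, rem=1, I/O yield, promote→Q0. Q0=[P2,P1] Q1=[P3] Q2=[]
t=18-19: P2@Q0 runs 1, rem=4, I/O yield, promote→Q0. Q0=[P1,P2] Q1=[P3] Q2=[]
t=19-20: P1@Q0 runs 1, rem=0, completes. Q0=[P2] Q1=[P3] Q2=[]
t=20-21: P2@Q0 runs 1, rem=3, I/O yield, promote→Q0. Q0=[P2] Q1=[P3] Q2=[]
t=21-22: P2@Q0 runs 1, rem=2, I/O yield, promote→Q0. Q0=[P2] Q1=[P3] Q2=[]
t=22-23: P2@Q0 runs 1, rem=1, I/O yield, promote→Q0. Q0=[P2] Q1=[P3] Q2=[]
t=23-24: P2@Q0 runs 1, rem=0, completes. Q0=[] Q1=[P3] Q2=[]
t=24-30: P3@Q1 runs 6, rem=2, quantum used, demote→Q2. Q0=[] Q1=[] Q2=[P3]
t=30-32: P3@Q2 runs 2, rem=0, completes. Q0=[] Q1=[] Q2=[]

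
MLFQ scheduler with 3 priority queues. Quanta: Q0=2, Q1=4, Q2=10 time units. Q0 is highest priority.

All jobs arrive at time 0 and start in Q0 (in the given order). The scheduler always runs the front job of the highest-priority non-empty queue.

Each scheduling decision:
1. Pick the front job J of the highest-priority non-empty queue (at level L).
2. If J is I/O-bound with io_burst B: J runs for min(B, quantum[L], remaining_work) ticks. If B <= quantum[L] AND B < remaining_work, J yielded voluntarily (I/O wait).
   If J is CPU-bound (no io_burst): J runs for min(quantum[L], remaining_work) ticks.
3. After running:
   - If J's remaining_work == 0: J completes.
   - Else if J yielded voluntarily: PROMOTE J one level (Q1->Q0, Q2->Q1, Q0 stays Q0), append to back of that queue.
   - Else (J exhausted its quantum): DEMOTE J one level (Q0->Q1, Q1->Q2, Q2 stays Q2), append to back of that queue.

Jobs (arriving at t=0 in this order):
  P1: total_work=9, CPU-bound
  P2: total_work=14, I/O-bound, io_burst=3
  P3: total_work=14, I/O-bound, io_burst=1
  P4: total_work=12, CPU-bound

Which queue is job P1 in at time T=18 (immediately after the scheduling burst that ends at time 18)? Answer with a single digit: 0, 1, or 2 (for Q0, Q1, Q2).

Answer: 1

Derivation:
t=0-2: P1@Q0 runs 2, rem=7, quantum used, demote→Q1. Q0=[P2,P3,P4] Q1=[P1] Q2=[]
t=2-4: P2@Q0 runs 2, rem=12, quantum used, demote→Q1. Q0=[P3,P4] Q1=[P1,P2] Q2=[]
t=4-5: P3@Q0 runs 1, rem=13, I/O yield, promote→Q0. Q0=[P4,P3] Q1=[P1,P2] Q2=[]
t=5-7: P4@Q0 runs 2, rem=10, quantum used, demote→Q1. Q0=[P3] Q1=[P1,P2,P4] Q2=[]
t=7-8: P3@Q0 runs 1, rem=12, I/O yield, promote→Q0. Q0=[P3] Q1=[P1,P2,P4] Q2=[]
t=8-9: P3@Q0 runs 1, rem=11, I/O yield, promote→Q0. Q0=[P3] Q1=[P1,P2,P4] Q2=[]
t=9-10: P3@Q0 runs 1, rem=10, I/O yield, promote→Q0. Q0=[P3] Q1=[P1,P2,P4] Q2=[]
t=10-11: P3@Q0 runs 1, rem=9, I/O yield, promote→Q0. Q0=[P3] Q1=[P1,P2,P4] Q2=[]
t=11-12: P3@Q0 runs 1, rem=8, I/O yield, promote→Q0. Q0=[P3] Q1=[P1,P2,P4] Q2=[]
t=12-13: P3@Q0 runs 1, rem=7, I/O yield, promote→Q0. Q0=[P3] Q1=[P1,P2,P4] Q2=[]
t=13-14: P3@Q0 runs 1, rem=6, I/O yield, promote→Q0. Q0=[P3] Q1=[P1,P2,P4] Q2=[]
t=14-15: P3@Q0 runs 1, rem=5, I/O yield, promote→Q0. Q0=[P3] Q1=[P1,P2,P4] Q2=[]
t=15-16: P3@Q0 runs 1, rem=4, I/O yield, promote→Q0. Q0=[P3] Q1=[P1,P2,P4] Q2=[]
t=16-17: P3@Q0 runs 1, rem=3, I/O yield, promote→Q0. Q0=[P3] Q1=[P1,P2,P4] Q2=[]
t=17-18: P3@Q0 runs 1, rem=2, I/O yield, promote→Q0. Q0=[P3] Q1=[P1,P2,P4] Q2=[]
t=18-19: P3@Q0 runs 1, rem=1, I/O yield, promote→Q0. Q0=[P3] Q1=[P1,P2,P4] Q2=[]
t=19-20: P3@Q0 runs 1, rem=0, completes. Q0=[] Q1=[P1,P2,P4] Q2=[]
t=20-24: P1@Q1 runs 4, rem=3, quantum used, demote→Q2. Q0=[] Q1=[P2,P4] Q2=[P1]
t=24-27: P2@Q1 runs 3, rem=9, I/O yield, promote→Q0. Q0=[P2] Q1=[P4] Q2=[P1]
t=27-29: P2@Q0 runs 2, rem=7, quantum used, demote→Q1. Q0=[] Q1=[P4,P2] Q2=[P1]
t=29-33: P4@Q1 runs 4, rem=6, quantum used, demote→Q2. Q0=[] Q1=[P2] Q2=[P1,P4]
t=33-36: P2@Q1 runs 3, rem=4, I/O yield, promote→Q0. Q0=[P2] Q1=[] Q2=[P1,P4]
t=36-38: P2@Q0 runs 2, rem=2, quantum used, demote→Q1. Q0=[] Q1=[P2] Q2=[P1,P4]
t=38-40: P2@Q1 runs 2, rem=0, completes. Q0=[] Q1=[] Q2=[P1,P4]
t=40-43: P1@Q2 runs 3, rem=0, completes. Q0=[] Q1=[] Q2=[P4]
t=43-49: P4@Q2 runs 6, rem=0, completes. Q0=[] Q1=[] Q2=[]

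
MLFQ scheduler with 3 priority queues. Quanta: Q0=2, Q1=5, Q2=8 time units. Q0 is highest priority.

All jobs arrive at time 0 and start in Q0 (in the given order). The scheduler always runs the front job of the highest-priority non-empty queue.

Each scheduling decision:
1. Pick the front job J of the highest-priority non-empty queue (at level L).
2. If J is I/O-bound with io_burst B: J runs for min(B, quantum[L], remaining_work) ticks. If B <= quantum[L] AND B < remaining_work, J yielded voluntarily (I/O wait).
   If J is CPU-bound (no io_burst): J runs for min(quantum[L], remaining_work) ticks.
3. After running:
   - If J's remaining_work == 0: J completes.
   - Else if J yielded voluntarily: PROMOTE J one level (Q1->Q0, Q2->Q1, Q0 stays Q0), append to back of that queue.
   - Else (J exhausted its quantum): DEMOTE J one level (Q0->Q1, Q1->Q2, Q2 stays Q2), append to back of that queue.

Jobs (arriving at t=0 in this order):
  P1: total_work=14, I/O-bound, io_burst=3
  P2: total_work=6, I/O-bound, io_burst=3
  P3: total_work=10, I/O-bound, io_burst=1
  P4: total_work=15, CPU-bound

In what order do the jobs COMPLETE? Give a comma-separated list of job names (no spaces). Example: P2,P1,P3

Answer: P3,P2,P1,P4

Derivation:
t=0-2: P1@Q0 runs 2, rem=12, quantum used, demote→Q1. Q0=[P2,P3,P4] Q1=[P1] Q2=[]
t=2-4: P2@Q0 runs 2, rem=4, quantum used, demote→Q1. Q0=[P3,P4] Q1=[P1,P2] Q2=[]
t=4-5: P3@Q0 runs 1, rem=9, I/O yield, promote→Q0. Q0=[P4,P3] Q1=[P1,P2] Q2=[]
t=5-7: P4@Q0 runs 2, rem=13, quantum used, demote→Q1. Q0=[P3] Q1=[P1,P2,P4] Q2=[]
t=7-8: P3@Q0 runs 1, rem=8, I/O yield, promote→Q0. Q0=[P3] Q1=[P1,P2,P4] Q2=[]
t=8-9: P3@Q0 runs 1, rem=7, I/O yield, promote→Q0. Q0=[P3] Q1=[P1,P2,P4] Q2=[]
t=9-10: P3@Q0 runs 1, rem=6, I/O yield, promote→Q0. Q0=[P3] Q1=[P1,P2,P4] Q2=[]
t=10-11: P3@Q0 runs 1, rem=5, I/O yield, promote→Q0. Q0=[P3] Q1=[P1,P2,P4] Q2=[]
t=11-12: P3@Q0 runs 1, rem=4, I/O yield, promote→Q0. Q0=[P3] Q1=[P1,P2,P4] Q2=[]
t=12-13: P3@Q0 runs 1, rem=3, I/O yield, promote→Q0. Q0=[P3] Q1=[P1,P2,P4] Q2=[]
t=13-14: P3@Q0 runs 1, rem=2, I/O yield, promote→Q0. Q0=[P3] Q1=[P1,P2,P4] Q2=[]
t=14-15: P3@Q0 runs 1, rem=1, I/O yield, promote→Q0. Q0=[P3] Q1=[P1,P2,P4] Q2=[]
t=15-16: P3@Q0 runs 1, rem=0, completes. Q0=[] Q1=[P1,P2,P4] Q2=[]
t=16-19: P1@Q1 runs 3, rem=9, I/O yield, promote→Q0. Q0=[P1] Q1=[P2,P4] Q2=[]
t=19-21: P1@Q0 runs 2, rem=7, quantum used, demote→Q1. Q0=[] Q1=[P2,P4,P1] Q2=[]
t=21-24: P2@Q1 runs 3, rem=1, I/O yield, promote→Q0. Q0=[P2] Q1=[P4,P1] Q2=[]
t=24-25: P2@Q0 runs 1, rem=0, completes. Q0=[] Q1=[P4,P1] Q2=[]
t=25-30: P4@Q1 runs 5, rem=8, quantum used, demote→Q2. Q0=[] Q1=[P1] Q2=[P4]
t=30-33: P1@Q1 runs 3, rem=4, I/O yield, promote→Q0. Q0=[P1] Q1=[] Q2=[P4]
t=33-35: P1@Q0 runs 2, rem=2, quantum used, demote→Q1. Q0=[] Q1=[P1] Q2=[P4]
t=35-37: P1@Q1 runs 2, rem=0, completes. Q0=[] Q1=[] Q2=[P4]
t=37-45: P4@Q2 runs 8, rem=0, completes. Q0=[] Q1=[] Q2=[]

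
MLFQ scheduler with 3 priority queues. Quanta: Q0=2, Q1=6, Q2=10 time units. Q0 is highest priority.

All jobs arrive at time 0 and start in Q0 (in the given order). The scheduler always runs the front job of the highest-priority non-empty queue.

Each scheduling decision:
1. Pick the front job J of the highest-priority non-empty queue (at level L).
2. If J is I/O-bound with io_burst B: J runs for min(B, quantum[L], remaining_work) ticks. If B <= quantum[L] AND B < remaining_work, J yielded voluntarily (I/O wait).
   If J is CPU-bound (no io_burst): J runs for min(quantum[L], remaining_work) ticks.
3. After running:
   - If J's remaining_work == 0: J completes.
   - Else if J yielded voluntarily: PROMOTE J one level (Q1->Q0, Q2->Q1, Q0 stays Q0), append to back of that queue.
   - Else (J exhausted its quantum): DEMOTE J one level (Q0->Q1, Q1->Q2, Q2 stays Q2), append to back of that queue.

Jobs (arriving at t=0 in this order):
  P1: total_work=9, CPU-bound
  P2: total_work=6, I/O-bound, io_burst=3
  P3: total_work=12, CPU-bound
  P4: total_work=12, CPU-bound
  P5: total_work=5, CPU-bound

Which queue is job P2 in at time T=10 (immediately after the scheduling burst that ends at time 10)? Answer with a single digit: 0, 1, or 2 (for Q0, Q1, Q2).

t=0-2: P1@Q0 runs 2, rem=7, quantum used, demote→Q1. Q0=[P2,P3,P4,P5] Q1=[P1] Q2=[]
t=2-4: P2@Q0 runs 2, rem=4, quantum used, demote→Q1. Q0=[P3,P4,P5] Q1=[P1,P2] Q2=[]
t=4-6: P3@Q0 runs 2, rem=10, quantum used, demote→Q1. Q0=[P4,P5] Q1=[P1,P2,P3] Q2=[]
t=6-8: P4@Q0 runs 2, rem=10, quantum used, demote→Q1. Q0=[P5] Q1=[P1,P2,P3,P4] Q2=[]
t=8-10: P5@Q0 runs 2, rem=3, quantum used, demote→Q1. Q0=[] Q1=[P1,P2,P3,P4,P5] Q2=[]
t=10-16: P1@Q1 runs 6, rem=1, quantum used, demote→Q2. Q0=[] Q1=[P2,P3,P4,P5] Q2=[P1]
t=16-19: P2@Q1 runs 3, rem=1, I/O yield, promote→Q0. Q0=[P2] Q1=[P3,P4,P5] Q2=[P1]
t=19-20: P2@Q0 runs 1, rem=0, completes. Q0=[] Q1=[P3,P4,P5] Q2=[P1]
t=20-26: P3@Q1 runs 6, rem=4, quantum used, demote→Q2. Q0=[] Q1=[P4,P5] Q2=[P1,P3]
t=26-32: P4@Q1 runs 6, rem=4, quantum used, demote→Q2. Q0=[] Q1=[P5] Q2=[P1,P3,P4]
t=32-35: P5@Q1 runs 3, rem=0, completes. Q0=[] Q1=[] Q2=[P1,P3,P4]
t=35-36: P1@Q2 runs 1, rem=0, completes. Q0=[] Q1=[] Q2=[P3,P4]
t=36-40: P3@Q2 runs 4, rem=0, completes. Q0=[] Q1=[] Q2=[P4]
t=40-44: P4@Q2 runs 4, rem=0, completes. Q0=[] Q1=[] Q2=[]

Answer: 1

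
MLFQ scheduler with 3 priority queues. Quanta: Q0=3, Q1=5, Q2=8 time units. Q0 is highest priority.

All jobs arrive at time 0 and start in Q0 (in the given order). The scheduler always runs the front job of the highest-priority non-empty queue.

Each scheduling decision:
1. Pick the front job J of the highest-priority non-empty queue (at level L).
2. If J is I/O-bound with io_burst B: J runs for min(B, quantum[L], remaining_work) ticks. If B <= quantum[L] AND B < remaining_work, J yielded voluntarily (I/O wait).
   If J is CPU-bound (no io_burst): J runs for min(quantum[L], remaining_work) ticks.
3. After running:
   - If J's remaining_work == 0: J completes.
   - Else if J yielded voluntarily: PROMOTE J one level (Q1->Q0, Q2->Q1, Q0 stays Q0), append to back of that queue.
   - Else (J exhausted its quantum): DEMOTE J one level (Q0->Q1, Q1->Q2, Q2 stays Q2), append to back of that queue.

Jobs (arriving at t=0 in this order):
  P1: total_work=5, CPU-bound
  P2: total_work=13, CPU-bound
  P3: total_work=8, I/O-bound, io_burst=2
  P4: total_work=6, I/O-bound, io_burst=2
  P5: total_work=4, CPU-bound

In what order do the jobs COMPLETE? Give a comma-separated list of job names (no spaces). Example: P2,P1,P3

t=0-3: P1@Q0 runs 3, rem=2, quantum used, demote→Q1. Q0=[P2,P3,P4,P5] Q1=[P1] Q2=[]
t=3-6: P2@Q0 runs 3, rem=10, quantum used, demote→Q1. Q0=[P3,P4,P5] Q1=[P1,P2] Q2=[]
t=6-8: P3@Q0 runs 2, rem=6, I/O yield, promote→Q0. Q0=[P4,P5,P3] Q1=[P1,P2] Q2=[]
t=8-10: P4@Q0 runs 2, rem=4, I/O yield, promote→Q0. Q0=[P5,P3,P4] Q1=[P1,P2] Q2=[]
t=10-13: P5@Q0 runs 3, rem=1, quantum used, demote→Q1. Q0=[P3,P4] Q1=[P1,P2,P5] Q2=[]
t=13-15: P3@Q0 runs 2, rem=4, I/O yield, promote→Q0. Q0=[P4,P3] Q1=[P1,P2,P5] Q2=[]
t=15-17: P4@Q0 runs 2, rem=2, I/O yield, promote→Q0. Q0=[P3,P4] Q1=[P1,P2,P5] Q2=[]
t=17-19: P3@Q0 runs 2, rem=2, I/O yield, promote→Q0. Q0=[P4,P3] Q1=[P1,P2,P5] Q2=[]
t=19-21: P4@Q0 runs 2, rem=0, completes. Q0=[P3] Q1=[P1,P2,P5] Q2=[]
t=21-23: P3@Q0 runs 2, rem=0, completes. Q0=[] Q1=[P1,P2,P5] Q2=[]
t=23-25: P1@Q1 runs 2, rem=0, completes. Q0=[] Q1=[P2,P5] Q2=[]
t=25-30: P2@Q1 runs 5, rem=5, quantum used, demote→Q2. Q0=[] Q1=[P5] Q2=[P2]
t=30-31: P5@Q1 runs 1, rem=0, completes. Q0=[] Q1=[] Q2=[P2]
t=31-36: P2@Q2 runs 5, rem=0, completes. Q0=[] Q1=[] Q2=[]

Answer: P4,P3,P1,P5,P2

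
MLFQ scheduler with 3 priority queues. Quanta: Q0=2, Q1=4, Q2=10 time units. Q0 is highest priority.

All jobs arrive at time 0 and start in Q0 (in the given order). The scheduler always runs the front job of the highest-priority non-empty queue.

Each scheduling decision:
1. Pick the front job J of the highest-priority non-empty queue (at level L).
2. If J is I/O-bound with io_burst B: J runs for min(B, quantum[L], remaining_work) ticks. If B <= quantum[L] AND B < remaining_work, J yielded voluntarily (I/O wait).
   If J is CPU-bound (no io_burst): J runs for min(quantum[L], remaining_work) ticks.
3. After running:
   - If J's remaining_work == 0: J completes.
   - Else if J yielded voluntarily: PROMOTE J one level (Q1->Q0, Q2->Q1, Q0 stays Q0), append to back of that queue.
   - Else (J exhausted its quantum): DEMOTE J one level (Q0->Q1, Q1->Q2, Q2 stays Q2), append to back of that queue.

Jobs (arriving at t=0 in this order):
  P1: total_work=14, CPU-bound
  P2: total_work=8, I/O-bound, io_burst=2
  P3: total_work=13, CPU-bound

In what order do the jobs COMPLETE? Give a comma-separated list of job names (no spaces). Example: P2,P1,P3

t=0-2: P1@Q0 runs 2, rem=12, quantum used, demote→Q1. Q0=[P2,P3] Q1=[P1] Q2=[]
t=2-4: P2@Q0 runs 2, rem=6, I/O yield, promote→Q0. Q0=[P3,P2] Q1=[P1] Q2=[]
t=4-6: P3@Q0 runs 2, rem=11, quantum used, demote→Q1. Q0=[P2] Q1=[P1,P3] Q2=[]
t=6-8: P2@Q0 runs 2, rem=4, I/O yield, promote→Q0. Q0=[P2] Q1=[P1,P3] Q2=[]
t=8-10: P2@Q0 runs 2, rem=2, I/O yield, promote→Q0. Q0=[P2] Q1=[P1,P3] Q2=[]
t=10-12: P2@Q0 runs 2, rem=0, completes. Q0=[] Q1=[P1,P3] Q2=[]
t=12-16: P1@Q1 runs 4, rem=8, quantum used, demote→Q2. Q0=[] Q1=[P3] Q2=[P1]
t=16-20: P3@Q1 runs 4, rem=7, quantum used, demote→Q2. Q0=[] Q1=[] Q2=[P1,P3]
t=20-28: P1@Q2 runs 8, rem=0, completes. Q0=[] Q1=[] Q2=[P3]
t=28-35: P3@Q2 runs 7, rem=0, completes. Q0=[] Q1=[] Q2=[]

Answer: P2,P1,P3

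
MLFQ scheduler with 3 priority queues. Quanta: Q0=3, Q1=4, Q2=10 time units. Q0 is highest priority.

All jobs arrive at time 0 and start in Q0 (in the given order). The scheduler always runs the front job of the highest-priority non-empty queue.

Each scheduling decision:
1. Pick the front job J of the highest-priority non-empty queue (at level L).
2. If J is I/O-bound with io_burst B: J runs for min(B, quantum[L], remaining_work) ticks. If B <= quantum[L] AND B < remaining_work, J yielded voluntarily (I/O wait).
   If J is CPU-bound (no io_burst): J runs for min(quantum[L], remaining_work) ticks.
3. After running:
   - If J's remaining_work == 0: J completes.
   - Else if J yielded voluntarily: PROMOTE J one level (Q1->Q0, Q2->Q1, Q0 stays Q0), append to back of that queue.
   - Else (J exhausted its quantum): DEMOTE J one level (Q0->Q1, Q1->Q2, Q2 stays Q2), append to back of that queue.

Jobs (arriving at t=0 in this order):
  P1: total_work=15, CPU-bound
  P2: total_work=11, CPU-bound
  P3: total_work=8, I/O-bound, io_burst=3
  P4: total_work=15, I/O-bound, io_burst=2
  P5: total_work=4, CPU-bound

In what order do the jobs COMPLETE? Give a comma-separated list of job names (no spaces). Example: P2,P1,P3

Answer: P3,P4,P5,P1,P2

Derivation:
t=0-3: P1@Q0 runs 3, rem=12, quantum used, demote→Q1. Q0=[P2,P3,P4,P5] Q1=[P1] Q2=[]
t=3-6: P2@Q0 runs 3, rem=8, quantum used, demote→Q1. Q0=[P3,P4,P5] Q1=[P1,P2] Q2=[]
t=6-9: P3@Q0 runs 3, rem=5, I/O yield, promote→Q0. Q0=[P4,P5,P3] Q1=[P1,P2] Q2=[]
t=9-11: P4@Q0 runs 2, rem=13, I/O yield, promote→Q0. Q0=[P5,P3,P4] Q1=[P1,P2] Q2=[]
t=11-14: P5@Q0 runs 3, rem=1, quantum used, demote→Q1. Q0=[P3,P4] Q1=[P1,P2,P5] Q2=[]
t=14-17: P3@Q0 runs 3, rem=2, I/O yield, promote→Q0. Q0=[P4,P3] Q1=[P1,P2,P5] Q2=[]
t=17-19: P4@Q0 runs 2, rem=11, I/O yield, promote→Q0. Q0=[P3,P4] Q1=[P1,P2,P5] Q2=[]
t=19-21: P3@Q0 runs 2, rem=0, completes. Q0=[P4] Q1=[P1,P2,P5] Q2=[]
t=21-23: P4@Q0 runs 2, rem=9, I/O yield, promote→Q0. Q0=[P4] Q1=[P1,P2,P5] Q2=[]
t=23-25: P4@Q0 runs 2, rem=7, I/O yield, promote→Q0. Q0=[P4] Q1=[P1,P2,P5] Q2=[]
t=25-27: P4@Q0 runs 2, rem=5, I/O yield, promote→Q0. Q0=[P4] Q1=[P1,P2,P5] Q2=[]
t=27-29: P4@Q0 runs 2, rem=3, I/O yield, promote→Q0. Q0=[P4] Q1=[P1,P2,P5] Q2=[]
t=29-31: P4@Q0 runs 2, rem=1, I/O yield, promote→Q0. Q0=[P4] Q1=[P1,P2,P5] Q2=[]
t=31-32: P4@Q0 runs 1, rem=0, completes. Q0=[] Q1=[P1,P2,P5] Q2=[]
t=32-36: P1@Q1 runs 4, rem=8, quantum used, demote→Q2. Q0=[] Q1=[P2,P5] Q2=[P1]
t=36-40: P2@Q1 runs 4, rem=4, quantum used, demote→Q2. Q0=[] Q1=[P5] Q2=[P1,P2]
t=40-41: P5@Q1 runs 1, rem=0, completes. Q0=[] Q1=[] Q2=[P1,P2]
t=41-49: P1@Q2 runs 8, rem=0, completes. Q0=[] Q1=[] Q2=[P2]
t=49-53: P2@Q2 runs 4, rem=0, completes. Q0=[] Q1=[] Q2=[]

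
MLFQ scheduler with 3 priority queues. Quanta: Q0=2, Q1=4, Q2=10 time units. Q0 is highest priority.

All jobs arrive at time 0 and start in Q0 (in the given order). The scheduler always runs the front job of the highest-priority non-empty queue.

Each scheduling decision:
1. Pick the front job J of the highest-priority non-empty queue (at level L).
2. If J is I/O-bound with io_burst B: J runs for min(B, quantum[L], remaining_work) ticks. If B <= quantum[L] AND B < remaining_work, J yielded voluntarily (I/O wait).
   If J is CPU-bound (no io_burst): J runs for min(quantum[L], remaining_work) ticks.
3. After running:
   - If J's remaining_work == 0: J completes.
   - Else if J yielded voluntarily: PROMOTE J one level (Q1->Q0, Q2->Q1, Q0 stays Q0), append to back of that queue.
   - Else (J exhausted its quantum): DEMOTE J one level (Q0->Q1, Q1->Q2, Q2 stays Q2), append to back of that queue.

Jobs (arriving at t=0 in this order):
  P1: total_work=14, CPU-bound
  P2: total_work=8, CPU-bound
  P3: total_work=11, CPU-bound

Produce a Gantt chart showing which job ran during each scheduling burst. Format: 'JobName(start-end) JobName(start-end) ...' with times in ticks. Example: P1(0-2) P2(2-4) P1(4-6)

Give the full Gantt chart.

Answer: P1(0-2) P2(2-4) P3(4-6) P1(6-10) P2(10-14) P3(14-18) P1(18-26) P2(26-28) P3(28-33)

Derivation:
t=0-2: P1@Q0 runs 2, rem=12, quantum used, demote→Q1. Q0=[P2,P3] Q1=[P1] Q2=[]
t=2-4: P2@Q0 runs 2, rem=6, quantum used, demote→Q1. Q0=[P3] Q1=[P1,P2] Q2=[]
t=4-6: P3@Q0 runs 2, rem=9, quantum used, demote→Q1. Q0=[] Q1=[P1,P2,P3] Q2=[]
t=6-10: P1@Q1 runs 4, rem=8, quantum used, demote→Q2. Q0=[] Q1=[P2,P3] Q2=[P1]
t=10-14: P2@Q1 runs 4, rem=2, quantum used, demote→Q2. Q0=[] Q1=[P3] Q2=[P1,P2]
t=14-18: P3@Q1 runs 4, rem=5, quantum used, demote→Q2. Q0=[] Q1=[] Q2=[P1,P2,P3]
t=18-26: P1@Q2 runs 8, rem=0, completes. Q0=[] Q1=[] Q2=[P2,P3]
t=26-28: P2@Q2 runs 2, rem=0, completes. Q0=[] Q1=[] Q2=[P3]
t=28-33: P3@Q2 runs 5, rem=0, completes. Q0=[] Q1=[] Q2=[]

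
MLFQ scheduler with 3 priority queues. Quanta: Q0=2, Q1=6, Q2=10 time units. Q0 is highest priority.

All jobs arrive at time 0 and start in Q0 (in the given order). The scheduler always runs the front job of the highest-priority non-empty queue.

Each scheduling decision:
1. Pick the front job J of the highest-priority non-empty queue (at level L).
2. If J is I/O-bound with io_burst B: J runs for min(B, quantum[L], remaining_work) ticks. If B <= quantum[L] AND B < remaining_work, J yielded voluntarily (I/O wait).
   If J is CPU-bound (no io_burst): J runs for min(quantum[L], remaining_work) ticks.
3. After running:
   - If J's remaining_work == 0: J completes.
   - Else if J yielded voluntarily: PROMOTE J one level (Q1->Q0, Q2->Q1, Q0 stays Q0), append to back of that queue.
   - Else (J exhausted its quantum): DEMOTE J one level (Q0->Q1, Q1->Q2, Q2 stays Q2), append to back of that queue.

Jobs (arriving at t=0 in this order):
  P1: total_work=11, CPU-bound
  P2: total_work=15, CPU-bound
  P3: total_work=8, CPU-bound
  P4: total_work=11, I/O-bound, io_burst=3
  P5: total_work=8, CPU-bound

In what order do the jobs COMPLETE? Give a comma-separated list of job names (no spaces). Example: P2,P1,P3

t=0-2: P1@Q0 runs 2, rem=9, quantum used, demote→Q1. Q0=[P2,P3,P4,P5] Q1=[P1] Q2=[]
t=2-4: P2@Q0 runs 2, rem=13, quantum used, demote→Q1. Q0=[P3,P4,P5] Q1=[P1,P2] Q2=[]
t=4-6: P3@Q0 runs 2, rem=6, quantum used, demote→Q1. Q0=[P4,P5] Q1=[P1,P2,P3] Q2=[]
t=6-8: P4@Q0 runs 2, rem=9, quantum used, demote→Q1. Q0=[P5] Q1=[P1,P2,P3,P4] Q2=[]
t=8-10: P5@Q0 runs 2, rem=6, quantum used, demote→Q1. Q0=[] Q1=[P1,P2,P3,P4,P5] Q2=[]
t=10-16: P1@Q1 runs 6, rem=3, quantum used, demote→Q2. Q0=[] Q1=[P2,P3,P4,P5] Q2=[P1]
t=16-22: P2@Q1 runs 6, rem=7, quantum used, demote→Q2. Q0=[] Q1=[P3,P4,P5] Q2=[P1,P2]
t=22-28: P3@Q1 runs 6, rem=0, completes. Q0=[] Q1=[P4,P5] Q2=[P1,P2]
t=28-31: P4@Q1 runs 3, rem=6, I/O yield, promote→Q0. Q0=[P4] Q1=[P5] Q2=[P1,P2]
t=31-33: P4@Q0 runs 2, rem=4, quantum used, demote→Q1. Q0=[] Q1=[P5,P4] Q2=[P1,P2]
t=33-39: P5@Q1 runs 6, rem=0, completes. Q0=[] Q1=[P4] Q2=[P1,P2]
t=39-42: P4@Q1 runs 3, rem=1, I/O yield, promote→Q0. Q0=[P4] Q1=[] Q2=[P1,P2]
t=42-43: P4@Q0 runs 1, rem=0, completes. Q0=[] Q1=[] Q2=[P1,P2]
t=43-46: P1@Q2 runs 3, rem=0, completes. Q0=[] Q1=[] Q2=[P2]
t=46-53: P2@Q2 runs 7, rem=0, completes. Q0=[] Q1=[] Q2=[]

Answer: P3,P5,P4,P1,P2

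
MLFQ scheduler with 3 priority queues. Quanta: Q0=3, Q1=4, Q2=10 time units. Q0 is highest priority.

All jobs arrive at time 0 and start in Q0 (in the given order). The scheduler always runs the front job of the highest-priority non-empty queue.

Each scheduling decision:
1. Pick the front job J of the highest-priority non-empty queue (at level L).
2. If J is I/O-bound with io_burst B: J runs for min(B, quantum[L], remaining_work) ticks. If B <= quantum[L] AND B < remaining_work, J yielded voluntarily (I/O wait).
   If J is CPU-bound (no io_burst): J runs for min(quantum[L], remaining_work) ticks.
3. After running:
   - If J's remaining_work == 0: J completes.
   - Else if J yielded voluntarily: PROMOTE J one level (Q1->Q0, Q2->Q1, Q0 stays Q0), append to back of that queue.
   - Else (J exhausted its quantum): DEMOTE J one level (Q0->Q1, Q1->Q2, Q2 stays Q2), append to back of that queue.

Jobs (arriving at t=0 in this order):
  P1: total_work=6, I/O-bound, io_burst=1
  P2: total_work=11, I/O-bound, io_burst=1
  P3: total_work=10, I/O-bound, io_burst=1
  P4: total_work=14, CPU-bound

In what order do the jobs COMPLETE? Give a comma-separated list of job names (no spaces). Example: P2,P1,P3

Answer: P1,P3,P2,P4

Derivation:
t=0-1: P1@Q0 runs 1, rem=5, I/O yield, promote→Q0. Q0=[P2,P3,P4,P1] Q1=[] Q2=[]
t=1-2: P2@Q0 runs 1, rem=10, I/O yield, promote→Q0. Q0=[P3,P4,P1,P2] Q1=[] Q2=[]
t=2-3: P3@Q0 runs 1, rem=9, I/O yield, promote→Q0. Q0=[P4,P1,P2,P3] Q1=[] Q2=[]
t=3-6: P4@Q0 runs 3, rem=11, quantum used, demote→Q1. Q0=[P1,P2,P3] Q1=[P4] Q2=[]
t=6-7: P1@Q0 runs 1, rem=4, I/O yield, promote→Q0. Q0=[P2,P3,P1] Q1=[P4] Q2=[]
t=7-8: P2@Q0 runs 1, rem=9, I/O yield, promote→Q0. Q0=[P3,P1,P2] Q1=[P4] Q2=[]
t=8-9: P3@Q0 runs 1, rem=8, I/O yield, promote→Q0. Q0=[P1,P2,P3] Q1=[P4] Q2=[]
t=9-10: P1@Q0 runs 1, rem=3, I/O yield, promote→Q0. Q0=[P2,P3,P1] Q1=[P4] Q2=[]
t=10-11: P2@Q0 runs 1, rem=8, I/O yield, promote→Q0. Q0=[P3,P1,P2] Q1=[P4] Q2=[]
t=11-12: P3@Q0 runs 1, rem=7, I/O yield, promote→Q0. Q0=[P1,P2,P3] Q1=[P4] Q2=[]
t=12-13: P1@Q0 runs 1, rem=2, I/O yield, promote→Q0. Q0=[P2,P3,P1] Q1=[P4] Q2=[]
t=13-14: P2@Q0 runs 1, rem=7, I/O yield, promote→Q0. Q0=[P3,P1,P2] Q1=[P4] Q2=[]
t=14-15: P3@Q0 runs 1, rem=6, I/O yield, promote→Q0. Q0=[P1,P2,P3] Q1=[P4] Q2=[]
t=15-16: P1@Q0 runs 1, rem=1, I/O yield, promote→Q0. Q0=[P2,P3,P1] Q1=[P4] Q2=[]
t=16-17: P2@Q0 runs 1, rem=6, I/O yield, promote→Q0. Q0=[P3,P1,P2] Q1=[P4] Q2=[]
t=17-18: P3@Q0 runs 1, rem=5, I/O yield, promote→Q0. Q0=[P1,P2,P3] Q1=[P4] Q2=[]
t=18-19: P1@Q0 runs 1, rem=0, completes. Q0=[P2,P3] Q1=[P4] Q2=[]
t=19-20: P2@Q0 runs 1, rem=5, I/O yield, promote→Q0. Q0=[P3,P2] Q1=[P4] Q2=[]
t=20-21: P3@Q0 runs 1, rem=4, I/O yield, promote→Q0. Q0=[P2,P3] Q1=[P4] Q2=[]
t=21-22: P2@Q0 runs 1, rem=4, I/O yield, promote→Q0. Q0=[P3,P2] Q1=[P4] Q2=[]
t=22-23: P3@Q0 runs 1, rem=3, I/O yield, promote→Q0. Q0=[P2,P3] Q1=[P4] Q2=[]
t=23-24: P2@Q0 runs 1, rem=3, I/O yield, promote→Q0. Q0=[P3,P2] Q1=[P4] Q2=[]
t=24-25: P3@Q0 runs 1, rem=2, I/O yield, promote→Q0. Q0=[P2,P3] Q1=[P4] Q2=[]
t=25-26: P2@Q0 runs 1, rem=2, I/O yield, promote→Q0. Q0=[P3,P2] Q1=[P4] Q2=[]
t=26-27: P3@Q0 runs 1, rem=1, I/O yield, promote→Q0. Q0=[P2,P3] Q1=[P4] Q2=[]
t=27-28: P2@Q0 runs 1, rem=1, I/O yield, promote→Q0. Q0=[P3,P2] Q1=[P4] Q2=[]
t=28-29: P3@Q0 runs 1, rem=0, completes. Q0=[P2] Q1=[P4] Q2=[]
t=29-30: P2@Q0 runs 1, rem=0, completes. Q0=[] Q1=[P4] Q2=[]
t=30-34: P4@Q1 runs 4, rem=7, quantum used, demote→Q2. Q0=[] Q1=[] Q2=[P4]
t=34-41: P4@Q2 runs 7, rem=0, completes. Q0=[] Q1=[] Q2=[]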